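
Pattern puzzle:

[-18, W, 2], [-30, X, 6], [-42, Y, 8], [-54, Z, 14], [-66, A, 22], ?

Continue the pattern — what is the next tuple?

[-78, B, 36]

First slot: −12 each step; -18, -30, -42, -54, -66 → -78.
Letter goes W, X, Y, Z, A → B (letters move forward 1 place in the alphabet, wrapping Z→A).
Third slot goes 2, 6, 8, 14, 22 → 36 (each term is the sum of the two before it).
Combining the parts gives [-78, B, 36].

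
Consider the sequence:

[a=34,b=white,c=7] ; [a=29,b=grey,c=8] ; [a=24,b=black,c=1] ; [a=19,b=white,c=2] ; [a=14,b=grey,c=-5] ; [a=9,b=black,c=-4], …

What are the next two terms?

For the a, −5 each step: 34, 29, 24, 19, 14, 9 → 4 → -1.
B goes white, grey, black, white, grey, black → white → grey (repeats white → grey → black).
C: 7, 8, 1, 2, -5, -4 → -11 → -10 (alternating steps +1, −7, +1, −7, …).
Putting the parts together: [a=4,b=white,c=-11] and then [a=-1,b=grey,c=-10].

[a=4,b=white,c=-11], [a=-1,b=grey,c=-10]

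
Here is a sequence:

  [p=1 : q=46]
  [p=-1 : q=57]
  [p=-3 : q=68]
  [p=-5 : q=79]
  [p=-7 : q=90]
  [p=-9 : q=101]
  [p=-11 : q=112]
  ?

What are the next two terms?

[p=-13 : q=123], [p=-15 : q=134]

P: 1, -1, -3, -5, -7, -9, -11 → -13 → -15 (−2 each step).
Q goes 46, 57, 68, 79, 90, 101, 112 → 123 → 134 (+11 each step).
So the next two terms are [p=-13 : q=123] and [p=-15 : q=134].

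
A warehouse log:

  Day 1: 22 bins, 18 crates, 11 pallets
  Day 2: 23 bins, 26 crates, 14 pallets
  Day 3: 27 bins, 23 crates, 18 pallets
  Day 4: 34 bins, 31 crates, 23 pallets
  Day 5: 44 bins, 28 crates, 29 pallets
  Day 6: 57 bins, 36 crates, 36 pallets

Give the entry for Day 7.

73 bins, 33 crates, 44 pallets

Bins — differences are 1, 4, 7, … (increasing by 3 each time): 22, 23, 27, 34, 44, 57 → 73.
Crates: 18, 26, 23, 31, 28, 36 → 33 (alternating steps +8, −3, +8, −3, …).
Pallets: 11, 14, 18, 23, 29, 36 → 44 (differences are 3, 4, 5, … (increasing by 1 each time)).
Combining the parts gives 73 bins, 33 crates, 44 pallets.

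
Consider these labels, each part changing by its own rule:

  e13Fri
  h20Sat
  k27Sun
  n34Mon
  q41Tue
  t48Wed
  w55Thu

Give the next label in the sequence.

z62Fri

Letter: letters move forward 3 places in the alphabet, so e, h, k, n, q, t, w → z.
Second component: +7 each step; 13, 20, 27, 34, 41, 48, 55 → 62.
Day: runs through the weekdays Mon→Sun, so Fri, Sat, Sun, Mon, Tue, Wed, Thu → Fri.
So the next label is z62Fri.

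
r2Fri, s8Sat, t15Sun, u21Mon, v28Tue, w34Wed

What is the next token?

Letter — letters move forward 1 place in the alphabet: r, s, t, u, v, w → x.
For the second component, alternating steps +6, +7, +6, +7, …: 2, 8, 15, 21, 28, 34 → 41.
Day goes Fri, Sat, Sun, Mon, Tue, Wed → Thu (runs through the weekdays Mon→Sun).
So the next token is x41Thu.

x41Thu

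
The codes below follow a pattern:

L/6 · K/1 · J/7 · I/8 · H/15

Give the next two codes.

Letter: letters move back 1 place in the alphabet, so L, K, J, I, H → G → F.
Second component: each term is the sum of the two before it; 6, 1, 7, 8, 15 → 23 → 38.
So the next two codes are G/23 and F/38.

G/23 then F/38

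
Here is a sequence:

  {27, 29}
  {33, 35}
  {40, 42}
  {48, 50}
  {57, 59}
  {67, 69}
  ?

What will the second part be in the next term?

For the first part, differences are 6, 7, 8, … (increasing by 1 each time): 27, 33, 40, 48, 57, 67 → 78.
Second part — differences are 6, 7, 8, … (increasing by 1 each time): 29, 35, 42, 50, 59, 69 → 80.

80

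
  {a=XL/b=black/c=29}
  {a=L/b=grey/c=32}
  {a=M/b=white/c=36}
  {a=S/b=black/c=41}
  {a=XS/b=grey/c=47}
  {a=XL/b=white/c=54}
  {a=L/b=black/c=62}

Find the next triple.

{a=M/b=grey/c=71}

A: repeats XL → L → M → S → XS; XL, L, M, S, XS, XL, L → M.
B: repeats black → grey → white, so black, grey, white, black, grey, white, black → grey.
C: 29, 32, 36, 41, 47, 54, 62 → 71 (differences are 3, 4, 5, … (increasing by 1 each time)).
Putting it together: {a=M/b=grey/c=71}.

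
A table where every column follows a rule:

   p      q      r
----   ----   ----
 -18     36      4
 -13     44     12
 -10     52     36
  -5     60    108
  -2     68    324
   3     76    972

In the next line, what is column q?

84

Column q — +8 each step: 36, 44, 52, 60, 68, 76 → 84.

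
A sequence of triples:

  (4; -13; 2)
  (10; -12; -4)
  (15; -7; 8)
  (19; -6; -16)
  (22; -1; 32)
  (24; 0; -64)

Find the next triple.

First coordinate: 4, 10, 15, 19, 22, 24 → 25 (differences are 6, 5, 4, … (decreasing by 1 each time)).
Second coordinate: alternating steps +1, +5, +1, +5, …, so -13, -12, -7, -6, -1, 0 → 5.
Third coordinate — ×(-2) each step: 2, -4, 8, -16, 32, -64 → 128.
Putting it together: (25; 5; 128).

(25; 5; 128)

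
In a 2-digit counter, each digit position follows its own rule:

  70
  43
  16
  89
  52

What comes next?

First digit: −3 each step, mod 10; 7, 4, 1, 8, 5 → 2.
Second digit goes 0, 3, 6, 9, 2 → 5 (+3 each step, mod 10).
Putting it together: 25.

25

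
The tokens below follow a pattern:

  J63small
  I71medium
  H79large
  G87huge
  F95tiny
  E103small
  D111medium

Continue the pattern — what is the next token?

For the letter, letters move back 1 place in the alphabet: J, I, H, G, F, E, D → C.
Second component: +8 each step, so 63, 71, 79, 87, 95, 103, 111 → 119.
Size — repeats small → medium → large → huge → tiny: small, medium, large, huge, tiny, small, medium → large.
So the next token is C119large.

C119large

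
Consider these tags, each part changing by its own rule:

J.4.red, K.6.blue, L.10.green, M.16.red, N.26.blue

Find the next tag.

O.42.green

Letter — letters move forward 1 place in the alphabet: J, K, L, M, N → O.
Second component — each term is the sum of the two before it: 4, 6, 10, 16, 26 → 42.
For the colour, repeats red → blue → green: red, blue, green, red, blue → green.
So the next tag is O.42.green.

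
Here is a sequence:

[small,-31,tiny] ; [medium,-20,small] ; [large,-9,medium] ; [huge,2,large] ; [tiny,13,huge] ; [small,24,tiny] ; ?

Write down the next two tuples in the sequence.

[medium,35,small], [large,46,medium]

For the first size, repeats small → medium → large → huge → tiny: small, medium, large, huge, tiny, small → medium → large.
For the second entry, +11 each step: -31, -20, -9, 2, 13, 24 → 35 → 46.
Second size goes tiny, small, medium, large, huge, tiny → small → medium (repeats tiny → small → medium → large → huge).
So the next two tuples are [medium,35,small] and [large,46,medium].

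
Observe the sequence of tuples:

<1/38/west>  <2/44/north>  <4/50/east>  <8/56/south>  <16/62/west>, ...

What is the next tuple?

First coordinate: ×2 each step, so 1, 2, 4, 8, 16 → 32.
Second coordinate goes 38, 44, 50, 56, 62 → 68 (+6 each step).
Direction: repeats west → north → east → south; west, north, east, south, west → north.
So the next tuple is <32/68/north>.

<32/68/north>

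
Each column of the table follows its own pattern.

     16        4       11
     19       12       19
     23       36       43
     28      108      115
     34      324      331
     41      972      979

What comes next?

First component: differences are 3, 4, 5, … (increasing by 1 each time), so 16, 19, 23, 28, 34, 41 → 49.
Second component goes 4, 12, 36, 108, 324, 972 → 2916 (×3 each step).
Third component: always 7 more than the second component; 11, 19, 43, 115, 331, 979 → 2923.
Putting it together: 49  2916  2923.

49  2916  2923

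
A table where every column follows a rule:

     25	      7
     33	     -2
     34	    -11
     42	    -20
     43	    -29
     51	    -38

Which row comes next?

First component: alternating steps +8, +1, +8, +1, …; 25, 33, 34, 42, 43, 51 → 52.
For the second component, −9 each step: 7, -2, -11, -20, -29, -38 → -47.
Combining the parts gives 52  -47.

52  -47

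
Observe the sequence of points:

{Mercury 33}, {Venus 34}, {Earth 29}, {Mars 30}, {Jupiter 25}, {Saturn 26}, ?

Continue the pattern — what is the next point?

{Uranus 21}

Planet: Mercury, Venus, Earth, Mars, Jupiter, Saturn → Uranus (runs through the planets Mercury→Neptune).
Second component — alternating steps +1, −5, +1, −5, …: 33, 34, 29, 30, 25, 26 → 21.
Combining the parts gives {Uranus 21}.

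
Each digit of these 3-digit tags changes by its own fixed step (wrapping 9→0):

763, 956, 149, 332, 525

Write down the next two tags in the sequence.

718 then 901

First digit: +2 each step, mod 10, so 7, 9, 1, 3, 5 → 7 → 9.
Second digit: 6, 5, 4, 3, 2 → 1 → 0 (−1 each step, mod 10).
For the third digit, +3 each step, mod 10: 3, 6, 9, 2, 5 → 8 → 1.
Putting the parts together: 718 and then 901.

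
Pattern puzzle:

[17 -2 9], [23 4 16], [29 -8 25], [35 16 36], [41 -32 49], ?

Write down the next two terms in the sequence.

First value goes 17, 23, 29, 35, 41 → 47 → 53 (+6 each step).
Second value: ×(-2) each step, so -2, 4, -8, 16, -32 → 64 → -128.
Third value: 9, 16, 25, 36, 49 → 64 → 81 (perfect squares: 3², 4², 5², …).
Putting the parts together: [47 64 64] and then [53 -128 81].

[47 64 64], [53 -128 81]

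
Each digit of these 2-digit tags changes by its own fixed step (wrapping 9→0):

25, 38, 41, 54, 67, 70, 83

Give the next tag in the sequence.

96

For the first digit, +1 each step, mod 10: 2, 3, 4, 5, 6, 7, 8 → 9.
For the second digit, +3 each step, mod 10: 5, 8, 1, 4, 7, 0, 3 → 6.
So the next tag is 96.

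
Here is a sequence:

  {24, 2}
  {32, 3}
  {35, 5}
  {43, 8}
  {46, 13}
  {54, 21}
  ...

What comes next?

{57, 34}

First slot: alternating steps +8, +3, +8, +3, …, so 24, 32, 35, 43, 46, 54 → 57.
For the second slot, each term is the sum of the two before it: 2, 3, 5, 8, 13, 21 → 34.
Putting it together: {57, 34}.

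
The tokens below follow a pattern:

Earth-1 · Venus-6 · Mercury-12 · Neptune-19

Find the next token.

Uranus-27

Planet — runs backward through the planets Mercury→Neptune: Earth, Venus, Mercury, Neptune → Uranus.
Second component: differences are 5, 6, 7, … (increasing by 1 each time); 1, 6, 12, 19 → 27.
Combining the parts gives Uranus-27.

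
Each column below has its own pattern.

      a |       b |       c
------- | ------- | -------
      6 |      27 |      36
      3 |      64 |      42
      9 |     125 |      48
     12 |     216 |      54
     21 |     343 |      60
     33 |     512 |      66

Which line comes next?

Column a: each term is the sum of the two before it, so 6, 3, 9, 12, 21, 33 → 54.
Column b: perfect cubes: 3³, 4³, 5³, …, so 27, 64, 125, 216, 343, 512 → 729.
Column c goes 36, 42, 48, 54, 60, 66 → 72 (+6 each step).
Putting it together: 54  729  72.

54  729  72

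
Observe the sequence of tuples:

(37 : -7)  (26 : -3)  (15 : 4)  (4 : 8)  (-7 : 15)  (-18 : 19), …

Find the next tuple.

First part: −11 each step, so 37, 26, 15, 4, -7, -18 → -29.
Second part goes -7, -3, 4, 8, 15, 19 → 26 (alternating steps +4, +7, +4, +7, …).
Combining the parts gives (-29 : 26).

(-29 : 26)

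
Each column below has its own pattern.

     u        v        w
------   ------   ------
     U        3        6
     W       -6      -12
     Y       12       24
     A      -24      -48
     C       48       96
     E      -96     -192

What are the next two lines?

Column u — letters move forward 2 places in the alphabet, wrapping Z→A: U, W, Y, A, C, E → G → I.
Column v: ×(-2) each step; 3, -6, 12, -24, 48, -96 → 192 → -384.
Column w: 6, -12, 24, -48, 96, -192 → 384 → -768 (always 2 × the column v).
So the next two lines are G  192  384 and I  -384  -768.

G  192  384; I  -384  -768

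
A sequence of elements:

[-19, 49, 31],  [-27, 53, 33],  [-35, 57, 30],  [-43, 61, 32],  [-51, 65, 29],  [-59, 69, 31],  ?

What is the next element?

[-67, 73, 28]

First slot: −8 each step; -19, -27, -35, -43, -51, -59 → -67.
Second slot: +4 each step; 49, 53, 57, 61, 65, 69 → 73.
For the third slot, alternating steps +2, −3, +2, −3, …: 31, 33, 30, 32, 29, 31 → 28.
So the next element is [-67, 73, 28].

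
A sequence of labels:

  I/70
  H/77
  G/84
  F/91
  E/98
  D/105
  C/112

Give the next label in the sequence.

B/119

Letter goes I, H, G, F, E, D, C → B (letters move back 1 place in the alphabet).
Second component: +7 each step; 70, 77, 84, 91, 98, 105, 112 → 119.
Combining the parts gives B/119.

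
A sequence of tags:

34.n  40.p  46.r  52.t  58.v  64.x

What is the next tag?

First component: 34, 40, 46, 52, 58, 64 → 70 (+6 each step).
Letter: n, p, r, t, v, x → z (letters move forward 2 places in the alphabet).
So the next tag is 70.z.

70.z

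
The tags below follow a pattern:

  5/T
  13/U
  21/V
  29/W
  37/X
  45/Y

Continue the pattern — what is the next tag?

53/Z

First component: +8 each step; 5, 13, 21, 29, 37, 45 → 53.
Letter goes T, U, V, W, X, Y → Z (letters move forward 1 place in the alphabet).
Putting it together: 53/Z.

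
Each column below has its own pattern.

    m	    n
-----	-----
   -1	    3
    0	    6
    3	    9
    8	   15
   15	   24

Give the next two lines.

Column m — differences are 1, 3, 5, … (increasing by 2 each time): -1, 0, 3, 8, 15 → 24 → 35.
Column n goes 3, 6, 9, 15, 24 → 39 → 63 (each term is the sum of the two before it).
Putting the parts together: 24  39 and then 35  63.

24  39; 35  63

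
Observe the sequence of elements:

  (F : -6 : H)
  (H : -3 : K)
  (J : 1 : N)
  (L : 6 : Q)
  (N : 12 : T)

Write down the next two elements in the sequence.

(P : 19 : W), (R : 27 : Z)

For the first letter, letters move forward 2 places in the alphabet: F, H, J, L, N → P → R.
Second component: -6, -3, 1, 6, 12 → 19 → 27 (differences are 3, 4, 5, … (increasing by 1 each time)).
For the second letter, letters move forward 3 places in the alphabet: H, K, N, Q, T → W → Z.
Putting the parts together: (P : 19 : W) and then (R : 27 : Z).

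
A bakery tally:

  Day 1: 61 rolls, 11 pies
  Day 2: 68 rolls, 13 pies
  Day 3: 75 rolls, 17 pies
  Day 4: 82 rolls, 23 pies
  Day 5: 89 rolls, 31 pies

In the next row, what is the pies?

For the pies, differences are 2, 4, 6, … (increasing by 2 each time): 11, 13, 17, 23, 31 → 41.

41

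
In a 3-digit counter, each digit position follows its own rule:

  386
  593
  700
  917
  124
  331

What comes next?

548

First digit goes 3, 5, 7, 9, 1, 3 → 5 (+2 each step, mod 10).
Second digit: +1 each step, mod 10; 8, 9, 0, 1, 2, 3 → 4.
Third digit goes 6, 3, 0, 7, 4, 1 → 8 (−3 each step, mod 10).
So the next token is 548.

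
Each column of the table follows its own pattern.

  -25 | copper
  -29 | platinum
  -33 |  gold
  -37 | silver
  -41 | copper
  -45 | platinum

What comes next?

-49  gold

First component goes -25, -29, -33, -37, -41, -45 → -49 (−4 each step).
For the metal, repeats copper → platinum → gold → silver: copper, platinum, gold, silver, copper, platinum → gold.
Combining the parts gives -49  gold.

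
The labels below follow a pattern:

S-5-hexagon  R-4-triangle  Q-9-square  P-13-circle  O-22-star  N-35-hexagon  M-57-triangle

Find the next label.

L-92-square

Letter — letters move back 1 place in the alphabet: S, R, Q, P, O, N, M → L.
Second component — each term is the sum of the two before it: 5, 4, 9, 13, 22, 35, 57 → 92.
Shape — repeats hexagon → triangle → square → circle → star: hexagon, triangle, square, circle, star, hexagon, triangle → square.
So the next label is L-92-square.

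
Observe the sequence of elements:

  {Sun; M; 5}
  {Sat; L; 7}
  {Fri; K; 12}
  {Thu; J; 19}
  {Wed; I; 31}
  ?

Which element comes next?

Day: runs backward through the weekdays Mon→Sun; Sun, Sat, Fri, Thu, Wed → Tue.
Letter: M, L, K, J, I → H (letters move back 1 place in the alphabet).
Third entry — each term is the sum of the two before it: 5, 7, 12, 19, 31 → 50.
Putting it together: {Tue; H; 50}.

{Tue; H; 50}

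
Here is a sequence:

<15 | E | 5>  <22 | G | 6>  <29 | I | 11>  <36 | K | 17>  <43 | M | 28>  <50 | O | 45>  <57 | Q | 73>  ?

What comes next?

First component: +7 each step; 15, 22, 29, 36, 43, 50, 57 → 64.
Letter goes E, G, I, K, M, O, Q → S (letters move forward 2 places in the alphabet).
Third component — each term is the sum of the two before it: 5, 6, 11, 17, 28, 45, 73 → 118.
So the next tuple is <64 | S | 118>.

<64 | S | 118>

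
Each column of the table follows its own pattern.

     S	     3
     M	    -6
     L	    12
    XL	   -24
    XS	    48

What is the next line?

For the size, runs through clothing sizes XS→XL: S, M, L, XL, XS → S.
Second component — ×(-2) each step: 3, -6, 12, -24, 48 → -96.
Putting it together: S  -96.

S  -96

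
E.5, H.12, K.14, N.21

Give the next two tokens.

Letter goes E, H, K, N → Q → T (letters move forward 3 places in the alphabet).
Second component — alternating steps +7, +2, +7, +2, …: 5, 12, 14, 21 → 23 → 30.
So the next two tokens are Q.23 and T.30.

Q.23 then T.30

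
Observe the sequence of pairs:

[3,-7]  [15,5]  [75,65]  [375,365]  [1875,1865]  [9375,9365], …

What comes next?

First part goes 3, 15, 75, 375, 1875, 9375 → 46875 (×5 each step).
Second part: always 10 less than the first part; -7, 5, 65, 365, 1865, 9365 → 46865.
Combining the parts gives [46875,46865].

[46875,46865]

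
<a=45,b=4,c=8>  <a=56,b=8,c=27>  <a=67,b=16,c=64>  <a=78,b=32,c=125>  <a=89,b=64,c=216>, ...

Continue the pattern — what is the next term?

A: +11 each step, so 45, 56, 67, 78, 89 → 100.
For the b, ×2 each step: 4, 8, 16, 32, 64 → 128.
C — perfect cubes: 2³, 3³, 4³, …: 8, 27, 64, 125, 216 → 343.
Putting it together: <a=100,b=128,c=343>.

<a=100,b=128,c=343>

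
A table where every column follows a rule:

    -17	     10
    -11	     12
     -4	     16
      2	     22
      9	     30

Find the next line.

15  40

For the first component, alternating steps +6, +7, +6, +7, …: -17, -11, -4, 2, 9 → 15.
Second component: 10, 12, 16, 22, 30 → 40 (differences are 2, 4, 6, … (increasing by 2 each time)).
So the next line is 15  40.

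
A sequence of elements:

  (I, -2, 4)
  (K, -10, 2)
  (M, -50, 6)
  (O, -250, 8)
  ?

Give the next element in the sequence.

Letter: I, K, M, O → Q (letters move forward 2 places in the alphabet).
For the second slot, ×5 each step: -2, -10, -50, -250 → -1250.
Third slot goes 4, 2, 6, 8 → 14 (each term is the sum of the two before it).
Putting it together: (Q, -1250, 14).

(Q, -1250, 14)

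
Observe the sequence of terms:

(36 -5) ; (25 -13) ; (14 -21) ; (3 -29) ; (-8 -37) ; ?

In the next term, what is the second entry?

For the second entry, −8 each step: -5, -13, -21, -29, -37 → -45.

-45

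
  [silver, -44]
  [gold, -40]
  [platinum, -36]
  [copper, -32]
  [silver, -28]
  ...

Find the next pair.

[gold, -24]

Metal: repeats silver → gold → platinum → copper, so silver, gold, platinum, copper, silver → gold.
Second component goes -44, -40, -36, -32, -28 → -24 (+4 each step).
Putting it together: [gold, -24].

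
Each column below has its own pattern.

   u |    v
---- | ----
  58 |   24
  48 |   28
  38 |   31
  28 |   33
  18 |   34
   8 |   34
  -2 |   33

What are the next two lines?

Column u goes 58, 48, 38, 28, 18, 8, -2 → -12 → -22 (−10 each step).
Column v — differences are 4, 3, 2, … (decreasing by 1 each time): 24, 28, 31, 33, 34, 34, 33 → 31 → 28.
Putting the parts together: -12  31 and then -22  28.

-12  31; -22  28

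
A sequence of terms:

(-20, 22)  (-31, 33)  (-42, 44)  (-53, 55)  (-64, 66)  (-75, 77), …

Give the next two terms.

First part: −11 each step; -20, -31, -42, -53, -64, -75 → -86 → -97.
Second part: together with the first part always sums to 2, so 22, 33, 44, 55, 66, 77 → 88 → 99.
So the next two terms are (-86, 88) and (-97, 99).

(-86, 88), (-97, 99)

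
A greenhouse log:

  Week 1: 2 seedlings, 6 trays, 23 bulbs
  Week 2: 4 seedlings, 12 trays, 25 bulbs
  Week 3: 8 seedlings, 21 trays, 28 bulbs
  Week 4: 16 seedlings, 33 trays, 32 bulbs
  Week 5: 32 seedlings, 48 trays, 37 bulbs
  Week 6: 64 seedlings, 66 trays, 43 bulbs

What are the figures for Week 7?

128 seedlings, 87 trays, 50 bulbs

Seedlings — ×2 each step: 2, 4, 8, 16, 32, 64 → 128.
Trays: differences are 6, 9, 12, … (increasing by 3 each time); 6, 12, 21, 33, 48, 66 → 87.
Bulbs: 23, 25, 28, 32, 37, 43 → 50 (differences are 2, 3, 4, … (increasing by 1 each time)).
Combining the parts gives 128 seedlings, 87 trays, 50 bulbs.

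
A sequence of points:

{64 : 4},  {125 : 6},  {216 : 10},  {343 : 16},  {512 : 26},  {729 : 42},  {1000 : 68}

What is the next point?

{1331 : 110}

First part: 64, 125, 216, 343, 512, 729, 1000 → 1331 (perfect cubes: 4³, 5³, 6³, …).
Second part: each term is the sum of the two before it; 4, 6, 10, 16, 26, 42, 68 → 110.
So the next point is {1331 : 110}.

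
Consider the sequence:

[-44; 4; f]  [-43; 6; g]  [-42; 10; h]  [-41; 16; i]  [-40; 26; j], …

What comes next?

[-39; 42; k]

First coordinate goes -44, -43, -42, -41, -40 → -39 (+1 each step).
Second coordinate — each term is the sum of the two before it: 4, 6, 10, 16, 26 → 42.
Letter — letters move forward 1 place in the alphabet: f, g, h, i, j → k.
Combining the parts gives [-39; 42; k].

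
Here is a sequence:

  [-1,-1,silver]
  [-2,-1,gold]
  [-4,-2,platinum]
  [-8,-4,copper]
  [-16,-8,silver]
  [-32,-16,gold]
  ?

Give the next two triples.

[-64,-32,platinum], [-128,-64,copper]

First coordinate: ×2 each step; -1, -2, -4, -8, -16, -32 → -64 → -128.
Second coordinate: always the previous value of the first coordinate, so -1, -1, -2, -4, -8, -16 → -32 → -64.
Metal: repeats silver → gold → platinum → copper; silver, gold, platinum, copper, silver, gold → platinum → copper.
Putting the parts together: [-64,-32,platinum] and then [-128,-64,copper].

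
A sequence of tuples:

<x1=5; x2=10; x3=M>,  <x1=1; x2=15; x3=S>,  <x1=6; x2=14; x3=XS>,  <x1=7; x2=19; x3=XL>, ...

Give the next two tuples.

<x1=13; x2=18; x3=L>, <x1=20; x2=23; x3=M>

X1: each term is the sum of the two before it; 5, 1, 6, 7 → 13 → 20.
X2 goes 10, 15, 14, 19 → 18 → 23 (alternating steps +5, −1, +5, −1, …).
X3 — runs backward through clothing sizes XS→XL: M, S, XS, XL → L → M.
Putting the parts together: <x1=13; x2=18; x3=L> and then <x1=20; x2=23; x3=M>.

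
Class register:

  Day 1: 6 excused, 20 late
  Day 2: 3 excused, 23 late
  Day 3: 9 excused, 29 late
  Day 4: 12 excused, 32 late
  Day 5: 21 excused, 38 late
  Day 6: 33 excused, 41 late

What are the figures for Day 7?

Excused: each term is the sum of the two before it; 6, 3, 9, 12, 21, 33 → 54.
Late: alternating steps +3, +6, +3, +6, …, so 20, 23, 29, 32, 38, 41 → 47.
So the next line is 54 excused, 47 late.

54 excused, 47 late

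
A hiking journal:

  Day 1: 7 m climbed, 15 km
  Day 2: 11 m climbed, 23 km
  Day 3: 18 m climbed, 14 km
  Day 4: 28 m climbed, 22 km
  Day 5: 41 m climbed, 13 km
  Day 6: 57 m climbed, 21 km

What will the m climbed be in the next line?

M climbed: differences are 4, 7, 10, … (increasing by 3 each time); 7, 11, 18, 28, 41, 57 → 76.
Km: alternating steps +8, −9, +8, −9, …, so 15, 23, 14, 22, 13, 21 → 12.

76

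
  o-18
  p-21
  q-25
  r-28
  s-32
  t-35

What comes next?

Letter goes o, p, q, r, s, t → u (letters move forward 1 place in the alphabet).
For the second component, alternating steps +3, +4, +3, +4, …: 18, 21, 25, 28, 32, 35 → 39.
So the next token is u-39.

u-39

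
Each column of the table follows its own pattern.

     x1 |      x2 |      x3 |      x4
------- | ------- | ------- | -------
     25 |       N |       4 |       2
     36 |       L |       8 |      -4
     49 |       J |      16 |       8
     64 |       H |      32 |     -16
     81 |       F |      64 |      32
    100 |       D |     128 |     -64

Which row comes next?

Column x1 — perfect squares: 5², 6², 7², …: 25, 36, 49, 64, 81, 100 → 121.
Column x2: letters move back 2 places in the alphabet, so N, L, J, H, F, D → B.
Column x3: ×2 each step; 4, 8, 16, 32, 64, 128 → 256.
Column x4: ×(-2) each step, so 2, -4, 8, -16, 32, -64 → 128.
Putting it together: 121  B  256  128.

121  B  256  128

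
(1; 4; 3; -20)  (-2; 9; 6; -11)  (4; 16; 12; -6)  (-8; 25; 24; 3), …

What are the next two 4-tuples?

(16; 36; 48; 8), (-32; 49; 96; 17)

First part: ×(-2) each step; 1, -2, 4, -8 → 16 → -32.
For the second part, perfect squares: 2², 3², 4², …: 4, 9, 16, 25 → 36 → 49.
Third part goes 3, 6, 12, 24 → 48 → 96 (×2 each step).
Fourth part: -20, -11, -6, 3 → 8 → 17 (alternating steps +9, +5, +9, +5, …).
Putting the parts together: (16; 36; 48; 8) and then (-32; 49; 96; 17).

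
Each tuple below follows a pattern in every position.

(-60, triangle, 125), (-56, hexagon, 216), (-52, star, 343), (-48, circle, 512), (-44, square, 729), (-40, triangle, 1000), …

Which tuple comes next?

(-36, hexagon, 1331)

First part goes -60, -56, -52, -48, -44, -40 → -36 (+4 each step).
For the shape, repeats triangle → hexagon → star → circle → square: triangle, hexagon, star, circle, square, triangle → hexagon.
Third part: perfect cubes: 5³, 6³, 7³, …, so 125, 216, 343, 512, 729, 1000 → 1331.
So the next tuple is (-36, hexagon, 1331).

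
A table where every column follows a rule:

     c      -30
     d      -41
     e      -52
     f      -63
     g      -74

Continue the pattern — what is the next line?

Letter — letters move forward 1 place in the alphabet: c, d, e, f, g → h.
Second component: −11 each step; -30, -41, -52, -63, -74 → -85.
Combining the parts gives h  -85.

h  -85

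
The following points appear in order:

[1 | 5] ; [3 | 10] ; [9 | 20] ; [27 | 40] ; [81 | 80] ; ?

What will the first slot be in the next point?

First slot: ×3 each step; 1, 3, 9, 27, 81 → 243.

243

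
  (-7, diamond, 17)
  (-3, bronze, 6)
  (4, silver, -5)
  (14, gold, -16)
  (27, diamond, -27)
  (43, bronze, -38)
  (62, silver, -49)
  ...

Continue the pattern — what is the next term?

(84, gold, -60)

First part goes -7, -3, 4, 14, 27, 43, 62 → 84 (differences are 4, 7, 10, … (increasing by 3 each time)).
Rank: repeats diamond → bronze → silver → gold; diamond, bronze, silver, gold, diamond, bronze, silver → gold.
Third part: −11 each step, so 17, 6, -5, -16, -27, -38, -49 → -60.
Combining the parts gives (84, gold, -60).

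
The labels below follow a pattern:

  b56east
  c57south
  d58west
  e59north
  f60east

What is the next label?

g61south

Letter: b, c, d, e, f → g (letters move forward 1 place in the alphabet).
Second component goes 56, 57, 58, 59, 60 → 61 (+1 each step).
Direction — repeats east → south → west → north: east, south, west, north, east → south.
Combining the parts gives g61south.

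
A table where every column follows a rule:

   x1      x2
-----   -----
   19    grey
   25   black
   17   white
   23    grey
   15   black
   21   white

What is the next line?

13  grey

Column x1 — alternating steps +6, −8, +6, −8, …: 19, 25, 17, 23, 15, 21 → 13.
Column x2: repeats grey → black → white; grey, black, white, grey, black, white → grey.
Combining the parts gives 13  grey.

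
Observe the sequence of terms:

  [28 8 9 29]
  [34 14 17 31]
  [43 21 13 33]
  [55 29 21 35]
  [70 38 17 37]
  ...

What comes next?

First component: 28, 34, 43, 55, 70 → 88 (differences are 6, 9, 12, … (increasing by 3 each time)).
Second component: 8, 14, 21, 29, 38 → 48 (differences are 6, 7, 8, … (increasing by 1 each time)).
For the third component, alternating steps +8, −4, +8, −4, …: 9, 17, 13, 21, 17 → 25.
Fourth component — +2 each step: 29, 31, 33, 35, 37 → 39.
Putting it together: [88 48 25 39].

[88 48 25 39]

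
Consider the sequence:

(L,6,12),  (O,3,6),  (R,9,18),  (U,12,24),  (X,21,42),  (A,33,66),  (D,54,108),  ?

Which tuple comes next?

(G,87,174)

Letter: L, O, R, U, X, A, D → G (letters move forward 3 places in the alphabet, wrapping Z→A).
Second component: each term is the sum of the two before it; 6, 3, 9, 12, 21, 33, 54 → 87.
Third component: 12, 6, 18, 24, 42, 66, 108 → 174 (always 2 × the second component).
Combining the parts gives (G,87,174).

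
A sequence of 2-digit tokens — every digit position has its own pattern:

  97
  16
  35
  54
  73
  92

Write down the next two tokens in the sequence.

First digit — +2 each step, mod 10: 9, 1, 3, 5, 7, 9 → 1 → 3.
Second digit: −1 each step, mod 10; 7, 6, 5, 4, 3, 2 → 1 → 0.
Putting the parts together: 11 and then 30.

11, 30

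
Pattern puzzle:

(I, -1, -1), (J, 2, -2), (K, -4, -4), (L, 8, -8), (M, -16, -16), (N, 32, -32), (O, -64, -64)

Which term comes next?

(P, 128, -128)

Letter: letters move forward 1 place in the alphabet; I, J, K, L, M, N, O → P.
Second entry: ×(-2) each step; -1, 2, -4, 8, -16, 32, -64 → 128.
Third entry goes -1, -2, -4, -8, -16, -32, -64 → -128 (×2 each step).
Combining the parts gives (P, 128, -128).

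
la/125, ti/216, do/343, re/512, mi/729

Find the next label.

fa/1000

Note: runs through the solfège scale do→ti, so la, ti, do, re, mi → fa.
Second component: 125, 216, 343, 512, 729 → 1000 (perfect cubes: 5³, 6³, 7³, …).
Combining the parts gives fa/1000.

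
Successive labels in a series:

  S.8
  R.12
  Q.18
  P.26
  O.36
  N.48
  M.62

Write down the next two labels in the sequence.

Letter: letters move back 1 place in the alphabet, so S, R, Q, P, O, N, M → L → K.
For the second component, differences are 4, 6, 8, … (increasing by 2 each time): 8, 12, 18, 26, 36, 48, 62 → 78 → 96.
Putting the parts together: L.78 and then K.96.

L.78, K.96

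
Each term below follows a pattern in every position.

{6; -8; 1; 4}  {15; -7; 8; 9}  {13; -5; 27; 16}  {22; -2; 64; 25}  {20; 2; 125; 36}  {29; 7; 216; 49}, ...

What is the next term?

{27; 13; 343; 64}

First entry goes 6, 15, 13, 22, 20, 29 → 27 (alternating steps +9, −2, +9, −2, …).
Second entry: -8, -7, -5, -2, 2, 7 → 13 (differences are 1, 2, 3, … (increasing by 1 each time)).
Third entry goes 1, 8, 27, 64, 125, 216 → 343 (perfect cubes: 1³, 2³, 3³, …).
For the fourth entry, perfect squares: 2², 3², 4², …: 4, 9, 16, 25, 36, 49 → 64.
Combining the parts gives {27; 13; 343; 64}.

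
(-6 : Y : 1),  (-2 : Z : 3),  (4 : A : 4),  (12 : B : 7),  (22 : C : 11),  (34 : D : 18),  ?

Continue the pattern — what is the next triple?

(48 : E : 29)

For the first slot, differences are 4, 6, 8, … (increasing by 2 each time): -6, -2, 4, 12, 22, 34 → 48.
Letter goes Y, Z, A, B, C, D → E (letters move forward 1 place in the alphabet, wrapping Z→A).
Third slot goes 1, 3, 4, 7, 11, 18 → 29 (each term is the sum of the two before it).
Putting it together: (48 : E : 29).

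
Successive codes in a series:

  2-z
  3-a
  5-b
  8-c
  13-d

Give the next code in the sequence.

21-e

First component: each term is the sum of the two before it, so 2, 3, 5, 8, 13 → 21.
Letter: z, a, b, c, d → e (letters move forward 1 place in the alphabet, wrapping Z→A).
So the next code is 21-e.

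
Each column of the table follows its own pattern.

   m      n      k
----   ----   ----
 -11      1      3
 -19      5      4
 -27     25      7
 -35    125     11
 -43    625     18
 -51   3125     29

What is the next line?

-59  15625  47

Column m goes -11, -19, -27, -35, -43, -51 → -59 (−8 each step).
For the column n, ×5 each step: 1, 5, 25, 125, 625, 3125 → 15625.
Column k: each term is the sum of the two before it; 3, 4, 7, 11, 18, 29 → 47.
Putting it together: -59  15625  47.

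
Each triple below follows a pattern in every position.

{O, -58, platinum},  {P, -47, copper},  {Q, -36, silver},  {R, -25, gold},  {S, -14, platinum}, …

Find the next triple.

{T, -3, copper}

Letter — letters move forward 1 place in the alphabet: O, P, Q, R, S → T.
Second component: +11 each step, so -58, -47, -36, -25, -14 → -3.
Metal: repeats platinum → copper → silver → gold, so platinum, copper, silver, gold, platinum → copper.
So the next triple is {T, -3, copper}.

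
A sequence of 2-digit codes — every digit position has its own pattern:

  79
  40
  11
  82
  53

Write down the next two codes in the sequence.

24 then 95

For the first digit, −3 each step, mod 10: 7, 4, 1, 8, 5 → 2 → 9.
Second digit: +1 each step, mod 10; 9, 0, 1, 2, 3 → 4 → 5.
So the next two codes are 24 and 95.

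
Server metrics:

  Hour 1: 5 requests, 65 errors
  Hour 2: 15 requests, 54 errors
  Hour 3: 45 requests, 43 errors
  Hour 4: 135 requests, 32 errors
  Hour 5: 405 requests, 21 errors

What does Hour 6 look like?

Requests — ×3 each step: 5, 15, 45, 135, 405 → 1215.
Errors — −11 each step: 65, 54, 43, 32, 21 → 10.
So the next record is 1215 requests, 10 errors.

1215 requests, 10 errors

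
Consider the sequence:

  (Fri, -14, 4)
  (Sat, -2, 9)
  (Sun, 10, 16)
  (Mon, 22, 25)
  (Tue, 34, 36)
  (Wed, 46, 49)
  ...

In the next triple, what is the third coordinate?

64

Third coordinate — perfect squares: 2², 3², 4², …: 4, 9, 16, 25, 36, 49 → 64.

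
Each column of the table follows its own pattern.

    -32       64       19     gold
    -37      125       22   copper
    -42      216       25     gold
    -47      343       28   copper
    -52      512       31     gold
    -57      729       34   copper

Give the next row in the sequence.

-62  1000  37  gold

First component: -32, -37, -42, -47, -52, -57 → -62 (−5 each step).
Second component goes 64, 125, 216, 343, 512, 729 → 1000 (perfect cubes: 4³, 5³, 6³, …).
Third component — +3 each step: 19, 22, 25, 28, 31, 34 → 37.
For the metal, alternates gold ↔ copper: gold, copper, gold, copper, gold, copper → gold.
So the next row is -62  1000  37  gold.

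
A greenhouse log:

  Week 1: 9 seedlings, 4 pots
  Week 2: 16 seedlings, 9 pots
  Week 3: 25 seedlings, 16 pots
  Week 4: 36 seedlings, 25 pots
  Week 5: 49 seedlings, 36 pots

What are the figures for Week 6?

For the seedlings, perfect squares: 3², 4², 5², …: 9, 16, 25, 36, 49 → 64.
Pots: 4, 9, 16, 25, 36 → 49 (perfect squares: 2², 3², 4², …).
So the next line is 64 seedlings, 49 pots.

64 seedlings, 49 pots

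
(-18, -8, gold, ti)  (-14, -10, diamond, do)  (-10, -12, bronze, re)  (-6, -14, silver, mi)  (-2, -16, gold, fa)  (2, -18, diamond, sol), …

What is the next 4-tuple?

First slot: +4 each step; -18, -14, -10, -6, -2, 2 → 6.
Second slot goes -8, -10, -12, -14, -16, -18 → -20 (−2 each step).
Rank goes gold, diamond, bronze, silver, gold, diamond → bronze (repeats gold → diamond → bronze → silver).
Note: ti, do, re, mi, fa, sol → la (runs through the solfège scale do→ti).
Putting it together: (6, -20, bronze, la).

(6, -20, bronze, la)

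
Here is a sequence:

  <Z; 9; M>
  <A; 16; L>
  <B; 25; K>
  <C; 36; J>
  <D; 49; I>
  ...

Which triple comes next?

First letter — letters move forward 1 place in the alphabet, wrapping Z→A: Z, A, B, C, D → E.
Second entry: perfect squares: 3², 4², 5², …, so 9, 16, 25, 36, 49 → 64.
Second letter — letters move back 1 place in the alphabet: M, L, K, J, I → H.
Putting it together: <E; 64; H>.

<E; 64; H>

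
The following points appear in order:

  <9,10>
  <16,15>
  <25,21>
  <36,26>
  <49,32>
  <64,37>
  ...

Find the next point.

For the first slot, perfect squares: 3², 4², 5², …: 9, 16, 25, 36, 49, 64 → 81.
For the second slot, alternating steps +5, +6, +5, +6, …: 10, 15, 21, 26, 32, 37 → 43.
So the next point is <81,43>.

<81,43>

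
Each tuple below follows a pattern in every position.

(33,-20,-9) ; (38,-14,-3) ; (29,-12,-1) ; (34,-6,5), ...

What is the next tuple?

First value — alternating steps +5, −9, +5, −9, …: 33, 38, 29, 34 → 25.
For the second value, alternating steps +6, +2, +6, +2, …: -20, -14, -12, -6 → -4.
Third value goes -9, -3, -1, 5 → 7 (always 11 more than the second value).
Combining the parts gives (25,-4,7).

(25,-4,7)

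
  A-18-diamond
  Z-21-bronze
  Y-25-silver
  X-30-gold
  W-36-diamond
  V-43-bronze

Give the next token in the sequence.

Letter goes A, Z, Y, X, W, V → U (letters move back 1 place in the alphabet, wrapping A→Z).
Second component: differences are 3, 4, 5, … (increasing by 1 each time), so 18, 21, 25, 30, 36, 43 → 51.
For the rank, repeats diamond → bronze → silver → gold: diamond, bronze, silver, gold, diamond, bronze → silver.
Putting it together: U-51-silver.

U-51-silver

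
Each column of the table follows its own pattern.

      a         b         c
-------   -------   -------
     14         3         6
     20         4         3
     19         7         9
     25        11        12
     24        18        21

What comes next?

30  29  33

For the column a, alternating steps +6, −1, +6, −1, …: 14, 20, 19, 25, 24 → 30.
For the column b, each term is the sum of the two before it: 3, 4, 7, 11, 18 → 29.
Column c: each term is the sum of the two before it, so 6, 3, 9, 12, 21 → 33.
So the next row is 30  29  33.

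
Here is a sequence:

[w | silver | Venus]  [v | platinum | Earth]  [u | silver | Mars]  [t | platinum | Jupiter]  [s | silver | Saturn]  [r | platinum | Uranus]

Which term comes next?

[q | silver | Neptune]

Letter — letters move back 1 place in the alphabet: w, v, u, t, s, r → q.
Metal: alternates silver ↔ platinum, so silver, platinum, silver, platinum, silver, platinum → silver.
For the planet, runs through the planets Mercury→Neptune: Venus, Earth, Mars, Jupiter, Saturn, Uranus → Neptune.
Putting it together: [q | silver | Neptune].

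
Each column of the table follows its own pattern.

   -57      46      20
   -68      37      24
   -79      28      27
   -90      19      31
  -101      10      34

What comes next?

First component — −11 each step: -57, -68, -79, -90, -101 → -112.
Second component — −9 each step: 46, 37, 28, 19, 10 → 1.
Third component — alternating steps +4, +3, +4, +3, …: 20, 24, 27, 31, 34 → 38.
So the next line is -112  1  38.

-112  1  38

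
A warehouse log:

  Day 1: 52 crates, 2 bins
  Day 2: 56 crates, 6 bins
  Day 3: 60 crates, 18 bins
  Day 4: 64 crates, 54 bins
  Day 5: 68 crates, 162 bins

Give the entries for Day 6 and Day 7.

Crates goes 52, 56, 60, 64, 68 → 72 → 76 (+4 each step).
Bins: ×3 each step, so 2, 6, 18, 54, 162 → 486 → 1458.
So the next two records are 72 crates, 486 bins and 76 crates, 1458 bins.

72 crates, 486 bins; 76 crates, 1458 bins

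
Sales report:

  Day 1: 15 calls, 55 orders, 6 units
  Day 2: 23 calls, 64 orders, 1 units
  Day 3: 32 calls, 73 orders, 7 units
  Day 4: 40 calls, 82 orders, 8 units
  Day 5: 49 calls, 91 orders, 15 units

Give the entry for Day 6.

57 calls, 100 orders, 23 units

Calls: 15, 23, 32, 40, 49 → 57 (alternating steps +8, +9, +8, +9, …).
Orders: 55, 64, 73, 82, 91 → 100 (+9 each step).
Units: each term is the sum of the two before it; 6, 1, 7, 8, 15 → 23.
Putting it together: 57 calls, 100 orders, 23 units.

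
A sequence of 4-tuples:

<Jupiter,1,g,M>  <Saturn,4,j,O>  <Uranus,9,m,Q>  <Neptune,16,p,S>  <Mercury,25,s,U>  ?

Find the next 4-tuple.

For the planet, runs through the planets Mercury→Neptune: Jupiter, Saturn, Uranus, Neptune, Mercury → Venus.
Second part: 1, 4, 9, 16, 25 → 36 (perfect squares: 1², 2², 3², …).
First letter: letters move forward 3 places in the alphabet, so g, j, m, p, s → v.
Second letter: M, O, Q, S, U → W (letters move forward 2 places in the alphabet).
Combining the parts gives <Venus,36,v,W>.

<Venus,36,v,W>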